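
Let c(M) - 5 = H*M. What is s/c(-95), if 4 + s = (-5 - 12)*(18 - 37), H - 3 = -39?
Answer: 319/3425 ≈ 0.093139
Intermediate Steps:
H = -36 (H = 3 - 39 = -36)
s = 319 (s = -4 + (-5 - 12)*(18 - 37) = -4 - 17*(-19) = -4 + 323 = 319)
c(M) = 5 - 36*M
s/c(-95) = 319/(5 - 36*(-95)) = 319/(5 + 3420) = 319/3425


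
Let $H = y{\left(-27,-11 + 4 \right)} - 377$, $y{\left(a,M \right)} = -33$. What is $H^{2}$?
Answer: $168100$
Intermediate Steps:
$H = -410$ ($H = -33 - 377 = -410$)
$H^{2} = \left(-410\right)^{2} = 168100$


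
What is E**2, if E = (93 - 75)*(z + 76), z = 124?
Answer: 12960000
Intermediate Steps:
E = 3600 (E = (93 - 75)*(124 + 76) = 18*200 = 3600)
E**2 = 3600**2 = 12960000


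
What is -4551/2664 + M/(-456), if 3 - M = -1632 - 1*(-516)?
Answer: -949/228 ≈ -4.1623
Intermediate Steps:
M = 1119 (M = 3 - (-1632 - 1*(-516)) = 3 - (-1632 + 516) = 3 - 1*(-1116) = 3 + 1116 = 1119)
-4551/2664 + M/(-456) = -4551/2664 + 1119/(-456) = -4551*1/2664 + 1119*(-1/456) = -41/24 - 373/152 = -949/228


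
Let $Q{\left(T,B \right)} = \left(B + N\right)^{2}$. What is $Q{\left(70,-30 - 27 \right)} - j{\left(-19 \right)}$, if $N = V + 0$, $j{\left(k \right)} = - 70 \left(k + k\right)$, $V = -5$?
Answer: $1184$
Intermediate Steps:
$j{\left(k \right)} = - 140 k$ ($j{\left(k \right)} = - 70 \cdot 2 k = - 140 k$)
$N = -5$ ($N = -5 + 0 = -5$)
$Q{\left(T,B \right)} = \left(-5 + B\right)^{2}$ ($Q{\left(T,B \right)} = \left(B - 5\right)^{2} = \left(-5 + B\right)^{2}$)
$Q{\left(70,-30 - 27 \right)} - j{\left(-19 \right)} = \left(-5 - 57\right)^{2} - \left(-140\right) \left(-19\right) = \left(-5 - 57\right)^{2} - 2660 = \left(-62\right)^{2} - 2660 = 3844 - 2660 = 1184$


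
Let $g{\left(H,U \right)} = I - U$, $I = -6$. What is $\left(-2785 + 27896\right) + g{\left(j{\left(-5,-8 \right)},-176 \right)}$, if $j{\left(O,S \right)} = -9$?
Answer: $25281$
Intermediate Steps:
$g{\left(H,U \right)} = -6 - U$
$\left(-2785 + 27896\right) + g{\left(j{\left(-5,-8 \right)},-176 \right)} = \left(-2785 + 27896\right) - -170 = 25111 + \left(-6 + 176\right) = 25111 + 170 = 25281$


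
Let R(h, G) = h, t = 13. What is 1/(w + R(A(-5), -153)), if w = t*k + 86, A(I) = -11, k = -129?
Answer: -1/1602 ≈ -0.00062422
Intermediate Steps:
w = -1591 (w = 13*(-129) + 86 = -1677 + 86 = -1591)
1/(w + R(A(-5), -153)) = 1/(-1591 - 11) = 1/(-1602) = -1/1602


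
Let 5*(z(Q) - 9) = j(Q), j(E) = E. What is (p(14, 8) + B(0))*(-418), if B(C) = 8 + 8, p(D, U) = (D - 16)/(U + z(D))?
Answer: -59812/9 ≈ -6645.8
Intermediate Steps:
z(Q) = 9 + Q/5
p(D, U) = (-16 + D)/(9 + U + D/5) (p(D, U) = (D - 16)/(U + (9 + D/5)) = (-16 + D)/(9 + U + D/5))
B(C) = 16
(p(14, 8) + B(0))*(-418) = (5*(-16 + 14)/(45 + 14 + 5*8) + 16)*(-418) = (5*(-2)/(45 + 14 + 40) + 16)*(-418) = (5*(-2)/99 + 16)*(-418) = (5*(1/99)*(-2) + 16)*(-418) = (-10/99 + 16)*(-418) = (1574/99)*(-418) = -59812/9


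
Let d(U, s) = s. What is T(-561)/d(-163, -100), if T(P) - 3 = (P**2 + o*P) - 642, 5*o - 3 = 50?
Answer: -1540677/500 ≈ -3081.4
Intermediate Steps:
o = 53/5 (o = 3/5 + (1/5)*50 = 3/5 + 10 = 53/5 ≈ 10.600)
T(P) = -639 + P**2 + 53*P/5 (T(P) = 3 + ((P**2 + 53*P/5) - 642) = 3 + (-642 + P**2 + 53*P/5) = -639 + P**2 + 53*P/5)
T(-561)/d(-163, -100) = (-639 + (-561)**2 + (53/5)*(-561))/(-100) = (-639 + 314721 - 29733/5)*(-1/100) = (1540677/5)*(-1/100) = -1540677/500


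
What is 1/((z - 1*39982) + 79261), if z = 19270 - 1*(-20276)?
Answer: 1/78825 ≈ 1.2686e-5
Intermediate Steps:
z = 39546 (z = 19270 + 20276 = 39546)
1/((z - 1*39982) + 79261) = 1/((39546 - 1*39982) + 79261) = 1/((39546 - 39982) + 79261) = 1/(-436 + 79261) = 1/78825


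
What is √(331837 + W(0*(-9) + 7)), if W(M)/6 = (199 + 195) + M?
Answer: √334243 ≈ 578.14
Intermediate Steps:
W(M) = 2364 + 6*M (W(M) = 6*((199 + 195) + M) = 6*(394 + M) = 2364 + 6*M)
√(331837 + W(0*(-9) + 7)) = √(331837 + (2364 + 6*(0*(-9) + 7))) = √(331837 + (2364 + 6*(0 + 7))) = √(331837 + (2364 + 6*7)) = √(331837 + (2364 + 42)) = √(331837 + 2406) = √334243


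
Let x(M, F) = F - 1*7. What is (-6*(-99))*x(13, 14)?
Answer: 4158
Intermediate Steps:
x(M, F) = -7 + F (x(M, F) = F - 7 = -7 + F)
(-6*(-99))*x(13, 14) = (-6*(-99))*(-7 + 14) = 594*7 = 4158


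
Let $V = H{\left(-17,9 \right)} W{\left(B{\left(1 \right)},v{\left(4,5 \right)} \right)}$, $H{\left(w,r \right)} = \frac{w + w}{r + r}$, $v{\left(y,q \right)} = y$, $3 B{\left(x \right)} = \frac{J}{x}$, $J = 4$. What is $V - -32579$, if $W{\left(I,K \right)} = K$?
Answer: $\frac{293143}{9} \approx 32571.0$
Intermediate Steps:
$B{\left(x \right)} = \frac{4}{3 x}$ ($B{\left(x \right)} = \frac{4 \frac{1}{x}}{3} = \frac{4}{3 x}$)
$H{\left(w,r \right)} = \frac{w}{r}$ ($H{\left(w,r \right)} = \frac{2 w}{2 r} = 2 w \frac{1}{2 r} = \frac{w}{r}$)
$V = - \frac{68}{9}$ ($V = - \frac{17}{9} \cdot 4 = \left(-17\right) \frac{1}{9} \cdot 4 = \left(- \frac{17}{9}\right) 4 = - \frac{68}{9} \approx -7.5556$)
$V - -32579 = - \frac{68}{9} - -32579 = - \frac{68}{9} + 32579 = \frac{293143}{9}$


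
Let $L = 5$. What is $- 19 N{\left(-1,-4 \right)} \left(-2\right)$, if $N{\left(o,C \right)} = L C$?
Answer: $-760$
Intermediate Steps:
$N{\left(o,C \right)} = 5 C$
$- 19 N{\left(-1,-4 \right)} \left(-2\right) = - 19 \cdot 5 \left(-4\right) \left(-2\right) = \left(-19\right) \left(-20\right) \left(-2\right) = 380 \left(-2\right) = -760$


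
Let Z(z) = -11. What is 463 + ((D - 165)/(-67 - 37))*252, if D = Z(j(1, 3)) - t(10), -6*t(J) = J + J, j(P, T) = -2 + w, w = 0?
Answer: 11458/13 ≈ 881.38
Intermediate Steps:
j(P, T) = -2 (j(P, T) = -2 + 0 = -2)
t(J) = -J/3 (t(J) = -(J + J)/6 = -J/3)
D = -23/3 (D = -11 - (-1)*10/3 = -11 - 1*(-10/3) = -11 + 10/3 = -23/3 ≈ -7.6667)
463 + ((D - 165)/(-67 - 37))*252 = 463 + ((-23/3 - 165)/(-67 - 37))*252 = 463 - 518/3/(-104)*252 = 463 - 518/3*(-1/104)*252 = 463 + (259/156)*252 = 463 + 5439/13 = 11458/13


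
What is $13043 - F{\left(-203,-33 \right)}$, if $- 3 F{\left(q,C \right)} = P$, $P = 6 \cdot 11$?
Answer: $13065$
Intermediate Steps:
$P = 66$
$F{\left(q,C \right)} = -22$ ($F{\left(q,C \right)} = \left(- \frac{1}{3}\right) 66 = -22$)
$13043 - F{\left(-203,-33 \right)} = 13043 - -22 = 13043 + 22 = 13065$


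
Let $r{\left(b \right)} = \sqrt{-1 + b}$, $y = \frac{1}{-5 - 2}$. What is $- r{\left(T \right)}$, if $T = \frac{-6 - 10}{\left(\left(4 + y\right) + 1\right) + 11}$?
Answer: $- \frac{i \sqrt{24753}}{111} \approx - 1.4174 i$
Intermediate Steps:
$y = - \frac{1}{7}$ ($y = \frac{1}{-7} = - \frac{1}{7} \approx -0.14286$)
$T = - \frac{112}{111}$ ($T = \frac{-6 - 10}{\left(\left(4 - \frac{1}{7}\right) + 1\right) + 11} = - \frac{16}{\left(\frac{27}{7} + 1\right) + 11} = - \frac{16}{\frac{34}{7} + 11} = - \frac{16}{\frac{111}{7}} = \left(-16\right) \frac{7}{111} = - \frac{112}{111} \approx -1.009$)
$- r{\left(T \right)} = - \sqrt{-1 - \frac{112}{111}} = - \sqrt{- \frac{223}{111}} = - \frac{i \sqrt{24753}}{111}$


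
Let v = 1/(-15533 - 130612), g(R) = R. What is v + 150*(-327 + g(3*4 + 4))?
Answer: -6817664251/146145 ≈ -46650.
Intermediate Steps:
v = -1/146145 (v = 1/(-146145) = -1/146145 ≈ -6.8425e-6)
v + 150*(-327 + g(3*4 + 4)) = -1/146145 + 150*(-327 + (3*4 + 4)) = -1/146145 + 150*(-327 + (12 + 4)) = -1/146145 + 150*(-327 + 16) = -1/146145 + 150*(-311) = -1/146145 - 46650 = -6817664251/146145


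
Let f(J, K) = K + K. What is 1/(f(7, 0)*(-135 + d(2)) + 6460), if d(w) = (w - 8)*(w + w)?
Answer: 1/6460 ≈ 0.00015480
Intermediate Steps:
f(J, K) = 2*K
d(w) = 2*w*(-8 + w) (d(w) = (-8 + w)*(2*w) = 2*w*(-8 + w))
1/(f(7, 0)*(-135 + d(2)) + 6460) = 1/((2*0)*(-135 + 2*2*(-8 + 2)) + 6460) = 1/(0*(-135 + 2*2*(-6)) + 6460) = 1/(0*(-135 - 24) + 6460) = 1/(0*(-159) + 6460) = 1/(0 + 6460) = 1/6460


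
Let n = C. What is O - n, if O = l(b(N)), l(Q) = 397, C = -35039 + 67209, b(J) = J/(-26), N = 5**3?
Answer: -31773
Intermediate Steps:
N = 125
b(J) = -J/26 (b(J) = J*(-1/26) = -J/26)
C = 32170
n = 32170
O = 397
O - n = 397 - 1*32170 = 397 - 32170 = -31773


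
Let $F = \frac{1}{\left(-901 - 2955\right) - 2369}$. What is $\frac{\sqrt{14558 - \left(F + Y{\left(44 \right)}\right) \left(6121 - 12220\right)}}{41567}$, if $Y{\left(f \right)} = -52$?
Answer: $\frac{i \sqrt{52113731489}}{17250305} \approx 0.013234 i$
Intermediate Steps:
$F = - \frac{1}{6225}$ ($F = \frac{1}{\left(-901 - 2955\right) - 2369} = \frac{1}{-3856 - 2369} = \frac{1}{-6225} = - \frac{1}{6225} \approx -0.00016064$)
$\frac{\sqrt{14558 - \left(F + Y{\left(44 \right)}\right) \left(6121 - 12220\right)}}{41567} = \frac{\sqrt{14558 - \left(- \frac{1}{6225} - 52\right) \left(6121 - 12220\right)}}{41567} = \sqrt{14558 - \left(- \frac{323701}{6225}\right) \left(-6099\right)} \frac{1}{41567} = \sqrt{14558 - \frac{658084133}{2075}} \cdot \frac{1}{41567} = \sqrt{- \frac{627876283}{2075}} \cdot \frac{1}{41567} = \frac{i \sqrt{52113731489}}{415} \cdot \frac{1}{41567} = \frac{i \sqrt{52113731489}}{17250305}$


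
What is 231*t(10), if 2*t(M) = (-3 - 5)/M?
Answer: -462/5 ≈ -92.400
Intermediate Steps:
t(M) = -4/M (t(M) = ((-3 - 5)/M)/2 = (-8/M)/2 = -4/M)
231*t(10) = 231*(-4/10) = 231*(-4*1/10) = 231*(-2/5) = -462/5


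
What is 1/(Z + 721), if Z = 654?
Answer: 1/1375 ≈ 0.00072727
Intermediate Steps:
1/(Z + 721) = 1/(654 + 721) = 1/1375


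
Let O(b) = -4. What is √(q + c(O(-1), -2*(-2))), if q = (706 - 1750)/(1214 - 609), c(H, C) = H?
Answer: 2*I*√4330/55 ≈ 2.3928*I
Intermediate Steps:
q = -1044/605 ≈ -1.7256
√(q + c(O(-1), -2*(-2))) = √(-1044/605 - 4) = √(-3464/605) = 2*I*√4330/55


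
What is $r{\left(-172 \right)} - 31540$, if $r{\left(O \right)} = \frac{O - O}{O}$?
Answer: $-31540$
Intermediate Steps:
$r{\left(O \right)} = 0$ ($r{\left(O \right)} = \frac{0}{O} = 0$)
$r{\left(-172 \right)} - 31540 = 0 - 31540 = -31540$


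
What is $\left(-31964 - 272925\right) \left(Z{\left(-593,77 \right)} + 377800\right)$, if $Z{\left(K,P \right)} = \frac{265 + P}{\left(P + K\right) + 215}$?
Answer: $- \frac{34671202052162}{301} \approx -1.1519 \cdot 10^{11}$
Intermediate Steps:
$Z{\left(K,P \right)} = \frac{265 + P}{215 + K + P}$ ($Z{\left(K,P \right)} = \frac{265 + P}{\left(K + P\right) + 215} = \frac{265 + P}{215 + K + P}$)
$\left(-31964 - 272925\right) \left(Z{\left(-593,77 \right)} + 377800\right) = \left(-31964 - 272925\right) \left(\frac{265 + 77}{215 - 593 + 77} + 377800\right) = - 304889 \left(\frac{1}{-301} \cdot 342 + 377800\right) = - 304889 \left(\left(- \frac{1}{301}\right) 342 + 377800\right) = - 304889 \left(- \frac{342}{301} + 377800\right) = \left(-304889\right) \frac{113717458}{301} = - \frac{34671202052162}{301}$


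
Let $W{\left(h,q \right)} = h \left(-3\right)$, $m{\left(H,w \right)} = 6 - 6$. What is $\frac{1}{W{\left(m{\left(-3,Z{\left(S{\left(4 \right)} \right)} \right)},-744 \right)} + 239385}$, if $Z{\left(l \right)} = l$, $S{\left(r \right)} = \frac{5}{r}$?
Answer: $\frac{1}{239385} \approx 4.1774 \cdot 10^{-6}$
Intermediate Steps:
$m{\left(H,w \right)} = 0$
$W{\left(h,q \right)} = - 3 h$
$\frac{1}{W{\left(m{\left(-3,Z{\left(S{\left(4 \right)} \right)} \right)},-744 \right)} + 239385} = \frac{1}{\left(-3\right) 0 + 239385} = \frac{1}{0 + 239385} = \frac{1}{239385}$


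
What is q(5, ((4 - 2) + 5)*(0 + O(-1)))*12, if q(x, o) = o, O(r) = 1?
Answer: 84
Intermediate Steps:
q(5, ((4 - 2) + 5)*(0 + O(-1)))*12 = (((4 - 2) + 5)*(0 + 1))*12 = ((2 + 5)*1)*12 = (7*1)*12 = 7*12 = 84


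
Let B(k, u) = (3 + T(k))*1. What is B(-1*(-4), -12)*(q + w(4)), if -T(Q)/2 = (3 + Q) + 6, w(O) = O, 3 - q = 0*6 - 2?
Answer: -207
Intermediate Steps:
q = 5 (q = 3 - (0*6 - 2) = 3 - (0 - 2) = 3 - 1*(-2) = 3 + 2 = 5)
T(Q) = -18 - 2*Q (T(Q) = -2*((3 + Q) + 6) = -2*(9 + Q) = -18 - 2*Q)
B(k, u) = -15 - 2*k (B(k, u) = (3 + (-18 - 2*k))*1 = (-15 - 2*k)*1 = -15 - 2*k)
B(-1*(-4), -12)*(q + w(4)) = (-15 - (-2)*(-4))*(5 + 4) = (-15 - 2*4)*9 = (-15 - 8)*9 = -23*9 = -207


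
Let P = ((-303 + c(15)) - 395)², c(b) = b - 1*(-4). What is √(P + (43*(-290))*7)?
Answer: √373751 ≈ 611.35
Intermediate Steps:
c(b) = 4 + b (c(b) = b + 4 = 4 + b)
P = 461041 (P = ((-303 + (4 + 15)) - 395)² = ((-303 + 19) - 395)² = (-284 - 395)² = (-679)² = 461041)
√(P + (43*(-290))*7) = √(461041 + (43*(-290))*7) = √(461041 - 12470*7) = √(461041 - 87290) = √373751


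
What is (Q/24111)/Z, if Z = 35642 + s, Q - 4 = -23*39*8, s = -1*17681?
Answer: -7172/433057671 ≈ -1.6561e-5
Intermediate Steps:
s = -17681
Q = -7172 (Q = 4 - 23*39*8 = 4 - 897*8 = 4 - 7176 = -7172)
Z = 17961 (Z = 35642 - 17681 = 17961)
(Q/24111)/Z = -7172/24111/17961 = -7172*1/24111*(1/17961) = -7172/24111*1/17961 = -7172/433057671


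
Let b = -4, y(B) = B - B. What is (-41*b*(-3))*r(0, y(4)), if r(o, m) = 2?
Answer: -984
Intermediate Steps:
y(B) = 0
(-41*b*(-3))*r(0, y(4)) = -(-164)*(-3)*2 = -41*12*2 = -492*2 = -984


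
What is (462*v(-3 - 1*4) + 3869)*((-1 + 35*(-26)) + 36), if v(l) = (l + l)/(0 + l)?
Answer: -4193875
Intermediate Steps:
v(l) = 2 (v(l) = (2*l)/l = 2)
(462*v(-3 - 1*4) + 3869)*((-1 + 35*(-26)) + 36) = (462*2 + 3869)*((-1 + 35*(-26)) + 36) = (924 + 3869)*((-1 - 910) + 36) = 4793*(-911 + 36) = 4793*(-875) = -4193875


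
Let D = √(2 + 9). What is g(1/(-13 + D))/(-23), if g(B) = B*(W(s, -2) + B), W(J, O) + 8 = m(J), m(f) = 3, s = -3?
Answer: -5225/287086 - 204*√11/143543 ≈ -0.022914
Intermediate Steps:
D = √11 ≈ 3.3166
W(J, O) = -5 (W(J, O) = -8 + 3 = -5)
g(B) = B*(-5 + B)
g(1/(-13 + D))/(-23) = ((-5 + 1/(-13 + √11))/(-13 + √11))/(-23) = ((-5 + 1/(-13 + √11))/(-13 + √11))*(-1/23) = -(-5 + 1/(-13 + √11))/(23*(-13 + √11))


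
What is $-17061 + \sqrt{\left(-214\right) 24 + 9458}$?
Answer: $-17061 + \sqrt{4322} \approx -16995.0$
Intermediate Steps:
$-17061 + \sqrt{\left(-214\right) 24 + 9458} = -17061 + \sqrt{-5136 + 9458} = -17061 + \sqrt{4322}$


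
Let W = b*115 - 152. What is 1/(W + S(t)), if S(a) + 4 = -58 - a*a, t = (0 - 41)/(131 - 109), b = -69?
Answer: -484/3945797 ≈ -0.00012266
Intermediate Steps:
t = -41/22 ≈ -1.8636
S(a) = -62 - a² (S(a) = -4 + (-58 - a*a) = -4 + (-58 - a²) = -62 - a²)
W = -8087 (W = -69*115 - 152 = -7935 - 152 = -8087)
1/(W + S(t)) = 1/(-8087 + (-62 - (-41/22)²)) = 1/(-8087 + (-62 - 1*1681/484)) = 1/(-8087 + (-62 - 1681/484)) = 1/(-8087 - 31689/484) = 1/(-3945797/484) = -484/3945797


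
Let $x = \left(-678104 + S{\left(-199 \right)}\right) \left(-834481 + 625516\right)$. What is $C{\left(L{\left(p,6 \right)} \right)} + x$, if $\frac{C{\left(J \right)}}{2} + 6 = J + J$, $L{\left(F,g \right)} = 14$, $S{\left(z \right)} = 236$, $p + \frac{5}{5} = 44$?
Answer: $141650686664$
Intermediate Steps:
$p = 43$ ($p = -1 + 44 = 43$)
$x = 141650686620$ ($x = \left(-678104 + 236\right) \left(-834481 + 625516\right) = \left(-677868\right) \left(-208965\right) = 141650686620$)
$C{\left(J \right)} = -12 + 4 J$ ($C{\left(J \right)} = -12 + 2 \left(J + J\right) = -12 + 2 \cdot 2 J = -12 + 4 J$)
$C{\left(L{\left(p,6 \right)} \right)} + x = \left(-12 + 4 \cdot 14\right) + 141650686620 = \left(-12 + 56\right) + 141650686620 = 44 + 141650686620 = 141650686664$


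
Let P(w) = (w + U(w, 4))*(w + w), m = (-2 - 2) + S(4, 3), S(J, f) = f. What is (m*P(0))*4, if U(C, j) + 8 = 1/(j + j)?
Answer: 0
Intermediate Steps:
m = -1 (m = (-2 - 2) + 3 = -4 + 3 = -1)
U(C, j) = -8 + 1/(2*j) (U(C, j) = -8 + 1/(j + j) = -8 + 1/(2*j))
P(w) = 2*w*(-63/8 + w) (P(w) = (w + (-8 + (½)/4))*(w + w) = (w + (-8 + (½)*(¼)))*(2*w) = (w + (-8 + ⅛))*(2*w) = (w - 63/8)*(2*w) = (-63/8 + w)*(2*w) = 2*w*(-63/8 + w))
(m*P(0))*4 = -0*(-63 + 8*0)/4*4 = -0*(-63 + 0)/4*4 = -0*(-63)/4*4 = -1*0*4 = 0*4 = 0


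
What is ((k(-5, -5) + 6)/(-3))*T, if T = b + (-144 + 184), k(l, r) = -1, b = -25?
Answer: -25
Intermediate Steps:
T = 15 (T = -25 + (-144 + 184) = -25 + 40 = 15)
((k(-5, -5) + 6)/(-3))*T = ((-1 + 6)/(-3))*15 = (5*(-1/3))*15 = -5/3*15 = -25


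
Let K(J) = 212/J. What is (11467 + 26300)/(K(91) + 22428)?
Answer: 3436797/2041160 ≈ 1.6837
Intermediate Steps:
(11467 + 26300)/(K(91) + 22428) = (11467 + 26300)/(212/91 + 22428) = 37767/(212*(1/91) + 22428) = 37767/(212/91 + 22428) = 37767/(2041160/91) = 37767*(91/2041160) = 3436797/2041160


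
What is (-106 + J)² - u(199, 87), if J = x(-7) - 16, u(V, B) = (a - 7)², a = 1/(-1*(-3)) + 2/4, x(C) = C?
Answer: 597707/36 ≈ 16603.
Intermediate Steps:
a = ⅚ (a = 1/3 + 2*(¼) = 1*(⅓) + ½ = ⅓ + ½ = ⅚ ≈ 0.83333)
u(V, B) = 1369/36 (u(V, B) = (⅚ - 7)² = (-37/6)² = 1369/36)
J = -23 (J = -7 - 16 = -23)
(-106 + J)² - u(199, 87) = (-106 - 23)² - 1*1369/36 = (-129)² - 1369/36 = 16641 - 1369/36 = 597707/36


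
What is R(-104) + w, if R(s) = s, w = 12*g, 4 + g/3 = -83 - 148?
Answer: -8564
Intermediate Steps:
g = -705 (g = -12 + 3*(-83 - 148) = -12 + 3*(-231) = -12 - 693 = -705)
w = -8460 (w = 12*(-705) = -8460)
R(-104) + w = -104 - 8460 = -8564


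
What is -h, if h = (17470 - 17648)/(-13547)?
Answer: -178/13547 ≈ -0.013139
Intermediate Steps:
h = 178/13547 (h = -178*(-1/13547) = 178/13547 ≈ 0.013139)
-h = -1*178/13547 = -178/13547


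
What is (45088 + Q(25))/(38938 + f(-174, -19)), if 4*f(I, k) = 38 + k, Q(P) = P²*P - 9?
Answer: 34688/22253 ≈ 1.5588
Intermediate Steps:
Q(P) = -9 + P³ (Q(P) = P³ - 9 = -9 + P³)
f(I, k) = 19/2 + k/4 (f(I, k) = (38 + k)/4 = 19/2 + k/4)
(45088 + Q(25))/(38938 + f(-174, -19)) = (45088 + (-9 + 25³))/(38938 + (19/2 + (¼)*(-19))) = (45088 + (-9 + 15625))/(38938 + (19/2 - 19/4)) = (45088 + 15616)/(38938 + 19/4) = 60704/(155771/4) = 60704*(4/155771) = 34688/22253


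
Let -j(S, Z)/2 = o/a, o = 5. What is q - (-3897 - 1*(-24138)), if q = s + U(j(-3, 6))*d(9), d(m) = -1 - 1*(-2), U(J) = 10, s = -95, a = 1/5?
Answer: -20326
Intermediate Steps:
a = ⅕ (a = 1*(⅕) = ⅕ ≈ 0.20000)
j(S, Z) = -50 (j(S, Z) = -10/⅕ = -10*5 = -2*25 = -50)
d(m) = 1 (d(m) = -1 + 2 = 1)
q = -85 (q = -95 + 10*1 = -95 + 10 = -85)
q - (-3897 - 1*(-24138)) = -85 - (-3897 - 1*(-24138)) = -85 - (-3897 + 24138) = -85 - 1*20241 = -85 - 20241 = -20326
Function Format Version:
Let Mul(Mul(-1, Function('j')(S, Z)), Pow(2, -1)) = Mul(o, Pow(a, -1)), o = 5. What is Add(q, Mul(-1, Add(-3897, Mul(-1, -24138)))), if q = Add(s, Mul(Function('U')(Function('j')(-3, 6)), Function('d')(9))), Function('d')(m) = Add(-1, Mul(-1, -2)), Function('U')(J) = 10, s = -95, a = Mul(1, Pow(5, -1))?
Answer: -20326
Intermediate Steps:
a = Rational(1, 5) (a = Mul(1, Rational(1, 5)) = Rational(1, 5) ≈ 0.20000)
Function('j')(S, Z) = -50 (Function('j')(S, Z) = Mul(-2, Mul(5, Pow(Rational(1, 5), -1))) = Mul(-2, Mul(5, 5)) = Mul(-2, 25) = -50)
Function('d')(m) = 1 (Function('d')(m) = Add(-1, 2) = 1)
q = -85 (q = Add(-95, Mul(10, 1)) = Add(-95, 10) = -85)
Add(q, Mul(-1, Add(-3897, Mul(-1, -24138)))) = Add(-85, Mul(-1, Add(-3897, Mul(-1, -24138)))) = Add(-85, Mul(-1, Add(-3897, 24138))) = Add(-85, Mul(-1, 20241)) = Add(-85, -20241) = -20326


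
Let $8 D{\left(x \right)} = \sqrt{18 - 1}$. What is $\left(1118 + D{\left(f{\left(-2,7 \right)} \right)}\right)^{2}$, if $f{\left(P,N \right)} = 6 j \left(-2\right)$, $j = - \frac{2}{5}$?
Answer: $\frac{\left(8944 + \sqrt{17}\right)^{2}}{64} \approx 1.2511 \cdot 10^{6}$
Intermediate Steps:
$j = - \frac{2}{5}$ ($j = \left(-2\right) \frac{1}{5} = - \frac{2}{5} \approx -0.4$)
$f{\left(P,N \right)} = \frac{24}{5}$ ($f{\left(P,N \right)} = 6 \left(- \frac{2}{5}\right) \left(-2\right) = \left(- \frac{12}{5}\right) \left(-2\right) = \frac{24}{5}$)
$D{\left(x \right)} = \frac{\sqrt{17}}{8}$ ($D{\left(x \right)} = \frac{\sqrt{18 - 1}}{8} = \frac{\sqrt{17}}{8}$)
$\left(1118 + D{\left(f{\left(-2,7 \right)} \right)}\right)^{2} = \left(1118 + \frac{\sqrt{17}}{8}\right)^{2}$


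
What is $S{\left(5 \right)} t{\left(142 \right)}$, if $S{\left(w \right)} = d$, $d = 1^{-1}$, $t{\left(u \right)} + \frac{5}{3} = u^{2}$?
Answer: $\frac{60487}{3} \approx 20162.0$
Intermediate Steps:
$t{\left(u \right)} = - \frac{5}{3} + u^{2}$
$d = 1$
$S{\left(w \right)} = 1$
$S{\left(5 \right)} t{\left(142 \right)} = 1 \left(- \frac{5}{3} + 142^{2}\right) = 1 \left(- \frac{5}{3} + 20164\right) = 1 \cdot \frac{60487}{3} = \frac{60487}{3}$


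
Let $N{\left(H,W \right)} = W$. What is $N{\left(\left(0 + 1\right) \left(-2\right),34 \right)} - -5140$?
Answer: $5174$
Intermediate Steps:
$N{\left(\left(0 + 1\right) \left(-2\right),34 \right)} - -5140 = 34 - -5140 = 34 + 5140 = 5174$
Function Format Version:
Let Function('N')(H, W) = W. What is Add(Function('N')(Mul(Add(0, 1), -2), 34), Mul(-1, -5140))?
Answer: 5174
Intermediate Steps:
Add(Function('N')(Mul(Add(0, 1), -2), 34), Mul(-1, -5140)) = Add(34, Mul(-1, -5140)) = Add(34, 5140) = 5174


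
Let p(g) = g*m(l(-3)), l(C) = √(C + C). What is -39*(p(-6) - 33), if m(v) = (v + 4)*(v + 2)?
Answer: 1755 + 1404*I*√6 ≈ 1755.0 + 3439.1*I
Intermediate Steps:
l(C) = √2*√C (l(C) = √(2*C) = √2*√C)
m(v) = (2 + v)*(4 + v) (m(v) = (4 + v)*(2 + v) = (2 + v)*(4 + v))
p(g) = g*(2 + 6*I*√6) (p(g) = g*(8 + (√2*√(-3))² + 6*(√2*√(-3))) = g*(8 + (√2*(I*√3))² + 6*(√2*(I*√3))) = g*(8 + (I*√6)² + 6*(I*√6)) = g*(8 - 6 + 6*I*√6) = g*(2 + 6*I*√6))
-39*(p(-6) - 33) = -39*(2*(-6)*(1 + 3*I*√6) - 33) = -39*((-12 - 36*I*√6) - 33) = -39*(-45 - 36*I*√6) = 1755 + 1404*I*√6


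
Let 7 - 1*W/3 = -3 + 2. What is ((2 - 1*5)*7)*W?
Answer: -504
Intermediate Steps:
W = 24 (W = 21 - 3*(-3 + 2) = 21 - 3*(-1) = 21 + 3 = 24)
((2 - 1*5)*7)*W = ((2 - 1*5)*7)*24 = ((2 - 5)*7)*24 = -3*7*24 = -21*24 = -504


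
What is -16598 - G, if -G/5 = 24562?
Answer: 106212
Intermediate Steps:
G = -122810 (G = -5*24562 = -122810)
-16598 - G = -16598 - 1*(-122810) = -16598 + 122810 = 106212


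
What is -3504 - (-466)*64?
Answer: 26320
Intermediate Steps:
-3504 - (-466)*64 = -3504 - 1*(-29824) = -3504 + 29824 = 26320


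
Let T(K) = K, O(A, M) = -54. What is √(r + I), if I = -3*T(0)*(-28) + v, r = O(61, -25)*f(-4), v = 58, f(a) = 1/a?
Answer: √286/2 ≈ 8.4558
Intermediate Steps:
r = 27/2 (r = -54/(-4) = -54*(-¼) = 27/2 ≈ 13.500)
I = 58 (I = -3*0*(-28) + 58 = 0*(-28) + 58 = 0 + 58 = 58)
√(r + I) = √(27/2 + 58) = √(143/2) = √286/2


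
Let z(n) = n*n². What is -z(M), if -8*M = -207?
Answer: -8869743/512 ≈ -17324.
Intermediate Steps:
M = 207/8 (M = -⅛*(-207) = 207/8 ≈ 25.875)
z(n) = n³
-z(M) = -(207/8)³ = -1*8869743/512 = -8869743/512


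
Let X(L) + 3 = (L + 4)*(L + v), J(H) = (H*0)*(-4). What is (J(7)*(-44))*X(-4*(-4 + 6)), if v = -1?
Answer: 0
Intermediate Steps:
J(H) = 0 (J(H) = 0*(-4) = 0)
X(L) = -3 + (-1 + L)*(4 + L) (X(L) = -3 + (L + 4)*(L - 1) = -3 + (4 + L)*(-1 + L) = -3 + (-1 + L)*(4 + L))
(J(7)*(-44))*X(-4*(-4 + 6)) = (0*(-44))*(-7 + (-4*(-4 + 6))² + 3*(-4*(-4 + 6))) = 0*(-7 + (-4*2)² + 3*(-4*2)) = 0*(-7 + (-8)² + 3*(-8)) = 0*(-7 + 64 - 24) = 0*33 = 0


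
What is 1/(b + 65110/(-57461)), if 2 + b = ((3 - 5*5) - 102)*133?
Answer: -57461/947826844 ≈ -6.0624e-5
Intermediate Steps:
b = -16494 (b = -2 + ((3 - 5*5) - 102)*133 = -2 + ((3 - 25) - 102)*133 = -2 + (-22 - 102)*133 = -2 - 124*133 = -2 - 16492 = -16494)
1/(b + 65110/(-57461)) = 1/(-16494 + 65110/(-57461)) = 1/(-16494 + 65110*(-1/57461)) = 1/(-16494 - 65110/57461) = 1/(-947826844/57461) = -57461/947826844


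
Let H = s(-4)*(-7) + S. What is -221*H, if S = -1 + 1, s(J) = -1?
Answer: -1547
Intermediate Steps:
S = 0
H = 7 (H = -1*(-7) + 0 = 7 + 0 = 7)
-221*H = -221*7 = -1547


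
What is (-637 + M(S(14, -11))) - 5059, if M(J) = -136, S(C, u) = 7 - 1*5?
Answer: -5832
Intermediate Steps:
S(C, u) = 2 (S(C, u) = 7 - 5 = 2)
(-637 + M(S(14, -11))) - 5059 = (-637 - 136) - 5059 = -773 - 5059 = -5832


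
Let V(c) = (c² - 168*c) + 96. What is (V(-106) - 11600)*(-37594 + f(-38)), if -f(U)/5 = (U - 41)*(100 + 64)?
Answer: 476842440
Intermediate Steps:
f(U) = 33620 - 820*U (f(U) = -5*(U - 41)*(100 + 64) = -5*(-41 + U)*164 = -5*(-6724 + 164*U) = 33620 - 820*U)
V(c) = 96 + c² - 168*c
(V(-106) - 11600)*(-37594 + f(-38)) = ((96 + (-106)² - 168*(-106)) - 11600)*(-37594 + (33620 - 820*(-38))) = ((96 + 11236 + 17808) - 11600)*(-37594 + (33620 + 31160)) = (29140 - 11600)*(-37594 + 64780) = 17540*27186 = 476842440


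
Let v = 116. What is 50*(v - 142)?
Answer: -1300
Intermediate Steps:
50*(v - 142) = 50*(116 - 142) = 50*(-26) = -1300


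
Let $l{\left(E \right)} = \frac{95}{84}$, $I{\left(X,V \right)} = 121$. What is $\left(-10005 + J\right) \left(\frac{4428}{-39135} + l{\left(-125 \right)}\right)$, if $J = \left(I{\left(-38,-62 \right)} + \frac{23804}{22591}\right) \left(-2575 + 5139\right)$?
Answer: $\frac{508850232819477}{1650317732} \approx 3.0833 \cdot 10^{5}$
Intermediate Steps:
$l{\left(E \right)} = \frac{95}{84}$ ($l{\left(E \right)} = 95 \cdot \frac{1}{84} = \frac{95}{84}$)
$J = \frac{7069755660}{22591}$ ($J = \left(121 + \frac{23804}{22591}\right) \left(-2575 + 5139\right) = \left(121 + 23804 \cdot \frac{1}{22591}\right) 2564 = \left(121 + \frac{23804}{22591}\right) 2564 = \frac{2757315}{22591} \cdot 2564 = \frac{7069755660}{22591} \approx 3.1295 \cdot 10^{5}$)
$\left(-10005 + J\right) \left(\frac{4428}{-39135} + l{\left(-125 \right)}\right) = \left(-10005 + \frac{7069755660}{22591}\right) \left(\frac{4428}{-39135} + \frac{95}{84}\right) = \frac{6843732705 \left(4428 \left(- \frac{1}{39135}\right) + \frac{95}{84}\right)}{22591} = \frac{6843732705 \left(- \frac{1476}{13045} + \frac{95}{84}\right)}{22591} = \frac{6843732705}{22591} \cdot \frac{1115291}{1095780} = \frac{508850232819477}{1650317732}$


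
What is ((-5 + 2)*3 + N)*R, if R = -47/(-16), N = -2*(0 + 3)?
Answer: -705/16 ≈ -44.063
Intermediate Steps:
N = -6 (N = -2*3 = -6)
R = 47/16 (R = -47*(-1/16) = 47/16 ≈ 2.9375)
((-5 + 2)*3 + N)*R = ((-5 + 2)*3 - 6)*(47/16) = (-3*3 - 6)*(47/16) = (-9 - 6)*(47/16) = -15*47/16 = -705/16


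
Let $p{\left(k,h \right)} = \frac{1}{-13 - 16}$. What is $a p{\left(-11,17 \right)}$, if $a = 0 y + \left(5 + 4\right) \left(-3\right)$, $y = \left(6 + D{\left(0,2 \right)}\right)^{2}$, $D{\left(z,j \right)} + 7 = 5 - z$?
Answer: $\frac{27}{29} \approx 0.93103$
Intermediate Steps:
$D{\left(z,j \right)} = -2 - z$ ($D{\left(z,j \right)} = -7 - \left(-5 + z\right) = -2 - z$)
$p{\left(k,h \right)} = - \frac{1}{29}$ ($p{\left(k,h \right)} = \frac{1}{-29} = - \frac{1}{29}$)
$y = 16$ ($y = \left(6 - 2\right)^{2} = 4^{2} = 16$)
$a = -27$ ($a = 0 \cdot 16 + \left(5 + 4\right) \left(-3\right) = 0 + 9 \left(-3\right) = 0 - 27 = -27$)
$a p{\left(-11,17 \right)} = \left(-27\right) \left(- \frac{1}{29}\right) = \frac{27}{29}$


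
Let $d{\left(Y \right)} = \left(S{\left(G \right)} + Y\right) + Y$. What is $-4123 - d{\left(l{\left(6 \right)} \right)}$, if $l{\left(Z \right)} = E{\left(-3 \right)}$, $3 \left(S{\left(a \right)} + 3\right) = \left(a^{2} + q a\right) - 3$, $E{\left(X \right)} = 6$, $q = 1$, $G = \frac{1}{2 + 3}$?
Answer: $- \frac{103277}{25} \approx -4131.1$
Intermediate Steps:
$G = \frac{1}{5} \approx 0.2$
$S{\left(a \right)} = -4 + \frac{a}{3} + \frac{a^{2}}{3}$ ($S{\left(a \right)} = -3 + \frac{\left(a^{2} + 1 a\right) - 3}{3} = -3 + \frac{\left(a^{2} + a\right) - 3}{3} = -3 + \frac{\left(a + a^{2}\right) - 3}{3} = -3 + \frac{-3 + a + a^{2}}{3} = -3 + \left(-1 + \frac{a}{3} + \frac{a^{2}}{3}\right) = -4 + \frac{a}{3} + \frac{a^{2}}{3}$)
$l{\left(Z \right)} = 6$
$d{\left(Y \right)} = - \frac{98}{25} + 2 Y$ ($d{\left(Y \right)} = \left(\left(-4 + \frac{1}{3} \cdot \frac{1}{5} + \frac{1}{3 \cdot 25}\right) + Y\right) + Y = \left(\left(-4 + \frac{1}{15} + \frac{1}{3} \cdot \frac{1}{25}\right) + Y\right) + Y = \left(\left(-4 + \frac{1}{15} + \frac{1}{75}\right) + Y\right) + Y = \left(- \frac{98}{25} + Y\right) + Y = - \frac{98}{25} + 2 Y$)
$-4123 - d{\left(l{\left(6 \right)} \right)} = -4123 - \left(- \frac{98}{25} + 2 \cdot 6\right) = -4123 - \left(- \frac{98}{25} + 12\right) = -4123 - \frac{202}{25} = - \frac{103277}{25}$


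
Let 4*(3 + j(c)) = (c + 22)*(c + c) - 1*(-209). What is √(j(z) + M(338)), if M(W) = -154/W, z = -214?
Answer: √13920729/26 ≈ 143.50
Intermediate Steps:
j(c) = 197/4 + c*(22 + c)/2 (j(c) = -3 + ((c + 22)*(c + c) - 1*(-209))/4 = -3 + ((22 + c)*(2*c) + 209)/4 = -3 + (2*c*(22 + c) + 209)/4 = -3 + (209 + 2*c*(22 + c))/4 = -3 + (209/4 + c*(22 + c)/2) = 197/4 + c*(22 + c)/2)
√(j(z) + M(338)) = √((197/4 + (½)*(-214)² + 11*(-214)) - 154/338) = √((197/4 + (½)*45796 - 2354) - 154*1/338) = √((197/4 + 22898 - 2354) - 77/169) = √(82373/4 - 77/169) = √(13920729/676) = √13920729/26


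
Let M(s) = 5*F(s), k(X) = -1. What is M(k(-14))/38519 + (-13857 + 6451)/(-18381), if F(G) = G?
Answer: 285179809/708017739 ≈ 0.40279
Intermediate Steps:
M(s) = 5*s
M(k(-14))/38519 + (-13857 + 6451)/(-18381) = (5*(-1))/38519 + (-13857 + 6451)/(-18381) = -5*1/38519 - 7406*(-1/18381) = -5/38519 + 7406/18381 = 285179809/708017739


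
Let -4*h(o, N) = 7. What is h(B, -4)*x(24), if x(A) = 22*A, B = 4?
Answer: -924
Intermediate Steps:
h(o, N) = -7/4 (h(o, N) = -1/4*7 = -7/4)
h(B, -4)*x(24) = -77*24/2 = -7/4*528 = -924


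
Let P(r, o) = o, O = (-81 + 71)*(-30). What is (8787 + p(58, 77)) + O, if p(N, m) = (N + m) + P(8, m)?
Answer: 9299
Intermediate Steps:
O = 300 (O = -10*(-30) = 300)
p(N, m) = N + 2*m (p(N, m) = (N + m) + m = N + 2*m)
(8787 + p(58, 77)) + O = (8787 + (58 + 2*77)) + 300 = (8787 + (58 + 154)) + 300 = (8787 + 212) + 300 = 8999 + 300 = 9299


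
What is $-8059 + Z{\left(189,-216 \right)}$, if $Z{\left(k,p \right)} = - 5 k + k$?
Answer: $-8815$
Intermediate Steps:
$Z{\left(k,p \right)} = - 4 k$
$-8059 + Z{\left(189,-216 \right)} = -8059 - 756 = -8815$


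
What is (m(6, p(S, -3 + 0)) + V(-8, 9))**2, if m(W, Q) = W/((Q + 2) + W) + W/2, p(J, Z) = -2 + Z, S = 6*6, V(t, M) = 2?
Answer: 49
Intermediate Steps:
S = 36
m(W, Q) = W/2 + W/(2 + Q + W) (m(W, Q) = W/((2 + Q) + W) + W*(1/2) = W/(2 + Q + W) + W/2 = W/2 + W/(2 + Q + W))
(m(6, p(S, -3 + 0)) + V(-8, 9))**2 = ((1/2)*6*(4 + (-2 + (-3 + 0)) + 6)/(2 + (-2 + (-3 + 0)) + 6) + 2)**2 = ((1/2)*6*(4 + (-2 - 3) + 6)/(2 + (-2 - 3) + 6) + 2)**2 = ((1/2)*6*(4 - 5 + 6)/(2 - 5 + 6) + 2)**2 = ((1/2)*6*5/3 + 2)**2 = ((1/2)*6*(1/3)*5 + 2)**2 = (5 + 2)**2 = 7**2 = 49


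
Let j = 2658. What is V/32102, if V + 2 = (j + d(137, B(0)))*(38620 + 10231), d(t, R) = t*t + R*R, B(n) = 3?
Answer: 523585017/16051 ≈ 32620.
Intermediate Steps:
d(t, R) = R² + t² (d(t, R) = t² + R² = R² + t²)
V = 1047170034 (V = -2 + (2658 + (3² + 137²))*(38620 + 10231) = -2 + (2658 + (9 + 18769))*48851 = -2 + (2658 + 18778)*48851 = -2 + 21436*48851 = -2 + 1047170036 = 1047170034)
V/32102 = 1047170034/32102 = 1047170034*(1/32102) = 523585017/16051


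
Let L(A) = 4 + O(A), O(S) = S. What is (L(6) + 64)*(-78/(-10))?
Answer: 2886/5 ≈ 577.20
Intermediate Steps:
L(A) = 4 + A
(L(6) + 64)*(-78/(-10)) = ((4 + 6) + 64)*(-78/(-10)) = (10 + 64)*(-78*(-1/10)) = 74*(39/5) = 2886/5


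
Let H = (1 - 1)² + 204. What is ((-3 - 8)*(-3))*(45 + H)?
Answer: 8217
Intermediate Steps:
H = 204 (H = 0² + 204 = 0 + 204 = 204)
((-3 - 8)*(-3))*(45 + H) = ((-3 - 8)*(-3))*(45 + 204) = -11*(-3)*249 = 33*249 = 8217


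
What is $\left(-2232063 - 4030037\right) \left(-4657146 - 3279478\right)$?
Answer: $49699933150400$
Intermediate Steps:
$\left(-2232063 - 4030037\right) \left(-4657146 - 3279478\right) = \left(-6262100\right) \left(-7936624\right) = 49699933150400$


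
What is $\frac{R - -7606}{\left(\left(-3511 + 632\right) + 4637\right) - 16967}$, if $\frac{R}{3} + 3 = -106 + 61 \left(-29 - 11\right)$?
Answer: $\frac{41}{15209} \approx 0.0026958$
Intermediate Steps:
$R = -7647$ ($R = -9 + 3 \left(-106 + 61 \left(-29 - 11\right)\right) = -9 + 3 \left(-106 + 61 \left(-40\right)\right) = -9 + 3 \left(-106 - 2440\right) = -9 + 3 \left(-2546\right) = -9 - 7638 = -7647$)
$\frac{R - -7606}{\left(\left(-3511 + 632\right) + 4637\right) - 16967} = \frac{-7647 - -7606}{\left(\left(-3511 + 632\right) + 4637\right) - 16967} = \frac{-7647 + \left(7632 - 26\right)}{\left(-2879 + 4637\right) - 16967} = \frac{-7647 + 7606}{1758 - 16967} = - \frac{41}{-15209} = \left(-41\right) \left(- \frac{1}{15209}\right) = \frac{41}{15209}$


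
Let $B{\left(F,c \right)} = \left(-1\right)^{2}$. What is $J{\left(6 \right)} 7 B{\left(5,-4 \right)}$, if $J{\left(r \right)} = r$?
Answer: $42$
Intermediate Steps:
$B{\left(F,c \right)} = 1$
$J{\left(6 \right)} 7 B{\left(5,-4 \right)} = 6 \cdot 7 \cdot 1 = 42 \cdot 1 = 42$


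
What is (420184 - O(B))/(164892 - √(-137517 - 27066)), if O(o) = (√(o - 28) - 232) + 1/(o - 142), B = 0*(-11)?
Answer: 546883308062/214495230393 + 2*√128009/9063178749 - 109928*I*√7/9063178749 + 19899691*I*√18287/428990460786 ≈ 2.5496 + 0.0062408*I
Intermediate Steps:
B = 0
O(o) = -232 + 1/(-142 + o) + √(-28 + o) (O(o) = (√(-28 + o) - 232) + 1/(-142 + o) = (-232 + √(-28 + o)) + 1/(-142 + o) = -232 + 1/(-142 + o) + √(-28 + o))
(420184 - O(B))/(164892 - √(-137517 - 27066)) = (420184 - (32945 - 232*0 - 142*√(-28 + 0) + 0*√(-28 + 0))/(-142 + 0))/(164892 - √(-137517 - 27066)) = (420184 - (32945 + 0 - 284*I*√7 + 0*√(-28))/(-142))/(164892 - √(-164583)) = (420184 - (-1)*(32945 + 0 - 284*I*√7 + 0*(2*I*√7))/142)/(164892 - 3*I*√18287) = (420184 - (-1)*(32945 + 0 - 284*I*√7 + 0)/142)/(164892 - 3*I*√18287) = (420184 - (-1)*(32945 - 284*I*√7)/142)/(164892 - 3*I*√18287) = (420184 - (-32945/142 + 2*I*√7))/(164892 - 3*I*√18287) = (420184 + (32945/142 - 2*I*√7))/(164892 - 3*I*√18287) = (59699073/142 - 2*I*√7)/(164892 - 3*I*√18287)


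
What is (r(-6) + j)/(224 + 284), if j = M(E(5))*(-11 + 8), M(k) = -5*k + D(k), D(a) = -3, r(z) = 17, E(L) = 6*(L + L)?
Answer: 463/254 ≈ 1.8228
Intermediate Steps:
E(L) = 12*L (E(L) = 6*(2*L) = 12*L)
M(k) = -3 - 5*k (M(k) = -5*k - 3 = -3 - 5*k)
j = 909 (j = (-3 - 60*5)*(-11 + 8) = (-3 - 5*60)*(-3) = (-3 - 300)*(-3) = -303*(-3) = 909)
(r(-6) + j)/(224 + 284) = (17 + 909)/(224 + 284) = 926/508 = 926*(1/508) = 463/254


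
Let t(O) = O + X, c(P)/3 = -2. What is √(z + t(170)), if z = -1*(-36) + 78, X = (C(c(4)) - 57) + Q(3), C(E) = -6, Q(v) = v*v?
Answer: √230 ≈ 15.166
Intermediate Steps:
c(P) = -6 (c(P) = 3*(-2) = -6)
Q(v) = v²
X = -54 (X = (-6 - 57) + 3² = -63 + 9 = -54)
z = 114 (z = 36 + 78 = 114)
t(O) = -54 + O (t(O) = O - 54 = -54 + O)
√(z + t(170)) = √(114 + (-54 + 170)) = √(114 + 116) = √230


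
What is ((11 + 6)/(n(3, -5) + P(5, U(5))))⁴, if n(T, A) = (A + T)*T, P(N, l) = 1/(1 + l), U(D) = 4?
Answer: 52200625/707281 ≈ 73.805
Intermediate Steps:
n(T, A) = T*(A + T)
((11 + 6)/(n(3, -5) + P(5, U(5))))⁴ = ((11 + 6)/(3*(-5 + 3) + 1/(1 + 4)))⁴ = (17/(3*(-2) + 1/5))⁴ = (17/(-6 + ⅕))⁴ = (17/(-29/5))⁴ = (17*(-5/29))⁴ = (-85/29)⁴ = 52200625/707281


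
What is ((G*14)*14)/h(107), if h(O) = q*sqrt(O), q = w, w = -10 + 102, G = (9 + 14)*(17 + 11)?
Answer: 1372*sqrt(107)/107 ≈ 132.64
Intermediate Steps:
G = 644 (G = 23*28 = 644)
w = 92
q = 92
h(O) = 92*sqrt(O)
((G*14)*14)/h(107) = ((644*14)*14)/((92*sqrt(107))) = (9016*14)*(sqrt(107)/9844) = 126224*(sqrt(107)/9844) = 1372*sqrt(107)/107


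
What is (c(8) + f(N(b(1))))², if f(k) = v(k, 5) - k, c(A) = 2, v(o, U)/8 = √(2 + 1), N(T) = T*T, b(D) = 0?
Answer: 196 + 32*√3 ≈ 251.43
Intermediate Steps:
N(T) = T²
v(o, U) = 8*√3 (v(o, U) = 8*√(2 + 1) = 8*√3)
f(k) = -k + 8*√3 (f(k) = 8*√3 - k = -k + 8*√3)
(c(8) + f(N(b(1))))² = (2 + (-1*0² + 8*√3))² = (2 + (-1*0 + 8*√3))² = (2 + (0 + 8*√3))² = (2 + 8*√3)²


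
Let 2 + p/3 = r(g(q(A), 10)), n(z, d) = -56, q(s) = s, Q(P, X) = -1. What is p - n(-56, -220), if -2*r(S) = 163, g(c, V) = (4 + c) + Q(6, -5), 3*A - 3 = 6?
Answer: -389/2 ≈ -194.50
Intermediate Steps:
A = 3 (A = 1 + (⅓)*6 = 1 + 2 = 3)
g(c, V) = 3 + c (g(c, V) = (4 + c) - 1 = 3 + c)
r(S) = -163/2 (r(S) = -½*163 = -163/2)
p = -501/2 (p = -6 + 3*(-163/2) = -6 - 489/2 = -501/2 ≈ -250.50)
p - n(-56, -220) = -501/2 - 1*(-56) = -501/2 + 56 = -389/2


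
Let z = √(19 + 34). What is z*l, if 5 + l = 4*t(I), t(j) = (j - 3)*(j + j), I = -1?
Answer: 27*√53 ≈ 196.56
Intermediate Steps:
t(j) = 2*j*(-3 + j) (t(j) = (-3 + j)*(2*j) = 2*j*(-3 + j))
z = √53 ≈ 7.2801
l = 27 (l = -5 + 4*(2*(-1)*(-3 - 1)) = -5 + 4*(2*(-1)*(-4)) = -5 + 4*8 = -5 + 32 = 27)
z*l = √53*27 = 27*√53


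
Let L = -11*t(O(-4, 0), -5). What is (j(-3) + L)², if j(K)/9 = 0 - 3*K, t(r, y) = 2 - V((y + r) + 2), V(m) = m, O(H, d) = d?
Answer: 676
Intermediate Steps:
t(r, y) = -r - y (t(r, y) = 2 - ((y + r) + 2) = 2 - ((r + y) + 2) = 2 - (2 + r + y) = 2 + (-2 - r - y) = -r - y)
L = -55 (L = -11*(-1*0 - 1*(-5)) = -11*(0 + 5) = -11*5 = -55)
j(K) = -27*K (j(K) = 9*(0 - 3*K) = 9*(-3*K) = -27*K)
(j(-3) + L)² = (-27*(-3) - 55)² = (81 - 55)² = 26² = 676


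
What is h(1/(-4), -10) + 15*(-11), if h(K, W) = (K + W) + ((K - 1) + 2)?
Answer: -349/2 ≈ -174.50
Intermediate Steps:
h(K, W) = 1 + W + 2*K (h(K, W) = (K + W) + ((-1 + K) + 2) = (K + W) + (1 + K) = 1 + W + 2*K)
h(1/(-4), -10) + 15*(-11) = (1 - 10 + 2/(-4)) + 15*(-11) = (1 - 10 + 2*(-¼)) - 165 = (1 - 10 - ½) - 165 = -19/2 - 165 = -349/2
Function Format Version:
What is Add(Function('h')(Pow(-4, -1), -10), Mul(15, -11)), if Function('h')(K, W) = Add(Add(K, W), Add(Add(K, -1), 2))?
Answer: Rational(-349, 2) ≈ -174.50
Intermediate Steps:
Function('h')(K, W) = Add(1, W, Mul(2, K)) (Function('h')(K, W) = Add(Add(K, W), Add(Add(-1, K), 2)) = Add(Add(K, W), Add(1, K)) = Add(1, W, Mul(2, K)))
Add(Function('h')(Pow(-4, -1), -10), Mul(15, -11)) = Add(Add(1, -10, Mul(2, Pow(-4, -1))), Mul(15, -11)) = Add(Add(1, -10, Mul(2, Rational(-1, 4))), -165) = Add(Add(1, -10, Rational(-1, 2)), -165) = Add(Rational(-19, 2), -165) = Rational(-349, 2)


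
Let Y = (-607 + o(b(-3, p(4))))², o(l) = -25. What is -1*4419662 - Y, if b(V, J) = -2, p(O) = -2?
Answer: -4819086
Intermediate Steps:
Y = 399424 (Y = (-607 - 25)² = (-632)² = 399424)
-1*4419662 - Y = -1*4419662 - 1*399424 = -4419662 - 399424 = -4819086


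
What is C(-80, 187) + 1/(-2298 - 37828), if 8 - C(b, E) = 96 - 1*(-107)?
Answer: -7824571/40126 ≈ -195.00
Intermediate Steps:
C(b, E) = -195 (C(b, E) = 8 - (96 - 1*(-107)) = 8 - (96 + 107) = 8 - 1*203 = 8 - 203 = -195)
C(-80, 187) + 1/(-2298 - 37828) = -195 + 1/(-2298 - 37828) = -195 + 1/(-40126) = -195 - 1/40126 = -7824571/40126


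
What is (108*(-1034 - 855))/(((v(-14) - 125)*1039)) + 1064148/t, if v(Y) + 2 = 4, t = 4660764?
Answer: 30190186309/16545323803 ≈ 1.8247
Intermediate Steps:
v(Y) = 2 (v(Y) = -2 + 4 = 2)
(108*(-1034 - 855))/(((v(-14) - 125)*1039)) + 1064148/t = (108*(-1034 - 855))/(((2 - 125)*1039)) + 1064148/4660764 = (108*(-1889))/((-123*1039)) + 1064148*(1/4660764) = -204012/(-127797) + 88679/388397 = -204012*(-1/127797) + 88679/388397 = 68004/42599 + 88679/388397 = 30190186309/16545323803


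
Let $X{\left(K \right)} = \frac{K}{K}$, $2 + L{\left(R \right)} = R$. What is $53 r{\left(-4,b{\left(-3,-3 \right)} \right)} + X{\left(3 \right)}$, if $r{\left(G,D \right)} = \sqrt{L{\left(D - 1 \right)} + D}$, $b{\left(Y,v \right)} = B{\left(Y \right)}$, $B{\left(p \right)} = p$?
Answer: $1 + 159 i \approx 1.0 + 159.0 i$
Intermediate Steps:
$L{\left(R \right)} = -2 + R$
$b{\left(Y,v \right)} = Y$
$r{\left(G,D \right)} = \sqrt{-3 + 2 D}$ ($r{\left(G,D \right)} = \sqrt{\left(-2 + \left(D - 1\right)\right) + D} = \sqrt{\left(-2 + \left(-1 + D\right)\right) + D} = \sqrt{\left(-3 + D\right) + D} = \sqrt{-3 + 2 D}$)
$X{\left(K \right)} = 1$
$53 r{\left(-4,b{\left(-3,-3 \right)} \right)} + X{\left(3 \right)} = 53 \sqrt{-3 + 2 \left(-3\right)} + 1 = 53 \sqrt{-3 - 6} + 1 = 53 \sqrt{-9} + 1 = 53 \cdot 3 i + 1 = 159 i + 1 = 1 + 159 i$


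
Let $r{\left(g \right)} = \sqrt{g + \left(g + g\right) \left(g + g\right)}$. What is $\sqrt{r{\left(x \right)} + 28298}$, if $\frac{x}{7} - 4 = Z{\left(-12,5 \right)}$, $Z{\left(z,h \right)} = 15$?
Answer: $\sqrt{28298 + \sqrt{70889}} \approx 169.01$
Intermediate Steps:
$x = 133$ ($x = 28 + 7 \cdot 15 = 28 + 105 = 133$)
$r{\left(g \right)} = \sqrt{g + 4 g^{2}}$ ($r{\left(g \right)} = \sqrt{g + 2 g 2 g} = \sqrt{g + 4 g^{2}}$)
$\sqrt{r{\left(x \right)} + 28298} = \sqrt{\sqrt{133 \left(1 + 4 \cdot 133\right)} + 28298} = \sqrt{\sqrt{133 \left(1 + 532\right)} + 28298} = \sqrt{\sqrt{133 \cdot 533} + 28298} = \sqrt{\sqrt{70889} + 28298} = \sqrt{28298 + \sqrt{70889}}$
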